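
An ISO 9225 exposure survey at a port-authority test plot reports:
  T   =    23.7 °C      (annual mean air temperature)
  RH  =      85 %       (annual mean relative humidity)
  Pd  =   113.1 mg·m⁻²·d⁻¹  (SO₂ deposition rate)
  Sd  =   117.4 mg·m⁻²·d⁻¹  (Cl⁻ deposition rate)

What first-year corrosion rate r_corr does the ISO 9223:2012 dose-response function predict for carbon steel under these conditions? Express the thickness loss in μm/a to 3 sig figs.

carbon steel: f(T) = -0.054·(T−10) [T>10 °C] = -0.7398
  Pd branch = 1.77·Pd^0.52·e^(0.02·RH+f) = 54.05 μm/a
  Cl⁻ term: 0.102·117.4^0.62·exp(0.033·85+0.04·23.7) = 83.5
  sum: 54.05 + 83.5 → r_corr = 137.6 μm/a

r_corr = 138 μm/a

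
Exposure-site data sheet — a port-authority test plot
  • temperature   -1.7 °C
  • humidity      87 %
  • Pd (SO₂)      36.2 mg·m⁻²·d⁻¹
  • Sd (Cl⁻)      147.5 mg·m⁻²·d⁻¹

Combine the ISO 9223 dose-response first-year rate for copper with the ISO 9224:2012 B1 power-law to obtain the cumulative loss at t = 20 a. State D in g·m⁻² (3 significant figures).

D(20) = 89.6 g·m⁻²

copper: temperature factor f = +0.126·(-11.7) = -1.4742
  sulphur-dioxide contribution → 0.523 μm/a
  chloride contribution → 0.8324 μm/a
  total first-year rate 1.355 μm/a
Long-term exponent b (ISO 9224 Table 2, B1) = 0.667
  D(20) = 1.355 × 20^0.667 = 1.355 × 7.375 = 9.997 μm
  Mass loss = 9.997 μm × 8.96 g/cm³ = 89.57 g·m⁻²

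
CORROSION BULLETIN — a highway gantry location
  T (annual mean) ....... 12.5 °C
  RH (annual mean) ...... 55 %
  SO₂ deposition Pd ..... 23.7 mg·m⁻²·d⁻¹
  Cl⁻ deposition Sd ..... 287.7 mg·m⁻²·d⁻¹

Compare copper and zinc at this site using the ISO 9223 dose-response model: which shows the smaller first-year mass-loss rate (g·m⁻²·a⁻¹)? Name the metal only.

copper

copper: temperature factor f = -0.080·(2.5) = -0.2000
  sulphur-dioxide contribution → 0.2536 μm/a
  chloride contribution → 0.6318 μm/a
  ⇒ r_corr(copper) = 0.8853 μm/a
  mass loss = 0.8853 μm/a × 8.96 g/cm³ = 7.933 g·m⁻²·a⁻¹
zinc: T>10 °C ⇒ hinge -0.071·(12.5−10) = -0.1775
  sulphur-dioxide contribution → 0.546 μm/a
  chloride contribution → 1.982 μm/a
  ⇒ r_corr(zinc) = 2.528 μm/a
  mass loss = 2.528 μm/a × 7.14 g/cm³ = 18.05 g·m⁻²·a⁻¹
Ordering by g·m⁻²·a⁻¹: zinc (18.1) > copper (7.93)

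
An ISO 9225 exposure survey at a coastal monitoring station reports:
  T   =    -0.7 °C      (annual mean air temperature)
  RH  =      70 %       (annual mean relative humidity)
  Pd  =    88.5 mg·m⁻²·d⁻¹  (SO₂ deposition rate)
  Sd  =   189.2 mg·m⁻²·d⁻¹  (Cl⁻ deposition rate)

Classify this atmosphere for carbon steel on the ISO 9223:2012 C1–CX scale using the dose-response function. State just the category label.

carbon steel: temperature factor f = +0.150·(-10.7) = -1.6050
  Pd branch = 1.77·Pd^0.52·e^(0.02·RH+f) = 14.84 μm/a
  Sd branch = 0.102·Sd^0.62·e^(0.033·RH+0.04·T) = 25.78 μm/a
  sum: 14.84 + 25.78 → r_corr = 40.62 μm/a
40.6 μm/a falls in (25, 50] for carbon steel → category C3

C3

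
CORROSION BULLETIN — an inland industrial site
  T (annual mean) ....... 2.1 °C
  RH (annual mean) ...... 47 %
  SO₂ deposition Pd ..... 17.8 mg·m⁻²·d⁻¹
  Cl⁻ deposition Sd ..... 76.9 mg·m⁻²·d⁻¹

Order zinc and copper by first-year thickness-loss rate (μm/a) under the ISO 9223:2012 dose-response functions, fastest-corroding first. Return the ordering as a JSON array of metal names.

["zinc", "copper"]

zinc: temperature factor f = +0.038·(-7.9) = -0.3002
  SO₂ term: 0.0129·17.8^0.44·exp(0.046·47-0.3002) = 0.2947
  Sd branch = 0.0175·Sd^0.57·e^(0.008·RH+0.085·T) = 0.3621 μm/a
  r_corr = 0.2947 + 0.3621 = 0.6568 μm/a
copper: temperature factor f = +0.126·(-7.9) = -0.9954
  Pd branch = 0.0053·Pd^0.26·e^(0.059·RH+f) = 0.06628 μm/a
  Cl⁻ term: 0.01025·76.9^0.27·exp(0.036·47+0.049·2.1) = 0.1993
  r_corr = 0.06628 + 0.1993 = 0.2655 μm/a
Ordering by μm/a: zinc (0.657) > copper (0.266)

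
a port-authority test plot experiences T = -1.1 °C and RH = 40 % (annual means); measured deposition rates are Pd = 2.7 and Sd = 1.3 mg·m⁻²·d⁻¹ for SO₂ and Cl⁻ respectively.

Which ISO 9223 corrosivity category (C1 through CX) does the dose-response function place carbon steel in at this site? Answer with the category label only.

carbon steel: T≤10 °C ⇒ hinge +0.150·(-1.1−10) = -1.6650
  sulphur-dioxide contribution → 1.249 μm/a
  chloride contribution → 0.4299 μm/a
  total first-year rate 1.679 μm/a
Category bounds: 1.3…25 μm/a bracket r_corr ⇒ C2

C2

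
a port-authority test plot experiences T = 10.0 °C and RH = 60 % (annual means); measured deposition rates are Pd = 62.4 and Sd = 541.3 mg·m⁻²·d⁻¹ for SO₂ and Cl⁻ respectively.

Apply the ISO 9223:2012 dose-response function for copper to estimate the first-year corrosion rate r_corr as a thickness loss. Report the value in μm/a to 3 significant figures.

r_corr = 1.33 μm/a

copper: temperature factor f = +0.126·(0.0) = +0.0000
  sulphur-dioxide contribution → 0.5351 μm/a
  chloride contribution → 0.7937 μm/a
  ⇒ r_corr(copper) = 1.329 μm/a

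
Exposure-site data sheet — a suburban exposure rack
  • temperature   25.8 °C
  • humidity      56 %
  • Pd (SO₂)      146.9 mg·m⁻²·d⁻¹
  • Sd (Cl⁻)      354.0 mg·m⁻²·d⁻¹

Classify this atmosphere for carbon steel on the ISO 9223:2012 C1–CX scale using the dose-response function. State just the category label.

carbon steel: temperature factor f = -0.054·(15.8) = -0.8532
  sulphur-dioxide contribution → 30.95 μm/a
  chloride contribution → 69.14 μm/a
  ⇒ r_corr(carbon steel) = 100.1 μm/a
Category bounds: 80…200 μm/a bracket r_corr ⇒ C5

C5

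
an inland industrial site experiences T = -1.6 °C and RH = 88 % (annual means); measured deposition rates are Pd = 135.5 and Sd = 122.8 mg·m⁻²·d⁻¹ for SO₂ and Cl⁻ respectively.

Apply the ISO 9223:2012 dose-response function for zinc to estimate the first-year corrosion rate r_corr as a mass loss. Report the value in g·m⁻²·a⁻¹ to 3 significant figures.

zinc: f(T) = +0.038·(T−10) [T≤10 °C] = -0.4408
  sulphur-dioxide contribution → 4.123 μm/a
  chloride contribution → 0.4792 μm/a
  total first-year rate 4.602 μm/a
Convert to mass loss: 4.602 μm/a × 7.14 g/cm³ = 32.86 g·m⁻²·a⁻¹

r_corr = 32.9 g·m⁻²·a⁻¹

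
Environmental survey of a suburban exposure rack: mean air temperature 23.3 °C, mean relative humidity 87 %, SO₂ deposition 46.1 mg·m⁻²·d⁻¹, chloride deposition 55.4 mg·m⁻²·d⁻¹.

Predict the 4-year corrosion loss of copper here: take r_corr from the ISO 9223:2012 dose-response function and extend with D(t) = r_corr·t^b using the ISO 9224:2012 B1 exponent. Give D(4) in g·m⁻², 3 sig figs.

D(4) = 68.1 g·m⁻²

copper: f(T) = -0.080·(T−10) [T>10 °C] = -1.0640
  sulphur-dioxide contribution → 0.8394 μm/a
  chloride contribution → 2.175 μm/a
  total first-year rate 3.015 μm/a
Long-term exponent b (ISO 9224 Table 2, B1) = 0.667
  D(4) = 3.015 × 4^0.667 = 3.015 × 2.521 = 7.6 μm
  Mass loss = 7.6 μm × 8.96 g/cm³ = 68.1 g·m⁻²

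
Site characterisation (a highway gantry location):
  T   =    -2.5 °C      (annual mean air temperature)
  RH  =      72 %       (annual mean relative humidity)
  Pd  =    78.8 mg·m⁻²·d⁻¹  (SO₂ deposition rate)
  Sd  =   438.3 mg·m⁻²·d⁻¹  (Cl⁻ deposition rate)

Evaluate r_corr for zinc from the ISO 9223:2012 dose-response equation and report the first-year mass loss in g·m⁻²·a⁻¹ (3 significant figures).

zinc: T≤10 °C ⇒ hinge +0.038·(-2.5−10) = -0.4750
  sulphur-dioxide contribution → 1.504 μm/a
  chloride contribution → 0.8067 μm/a
  ⇒ r_corr(zinc) = 2.31 μm/a
Convert to mass loss: 2.31 μm/a × 7.14 g/cm³ = 16.5 g·m⁻²·a⁻¹

r_corr = 16.5 g·m⁻²·a⁻¹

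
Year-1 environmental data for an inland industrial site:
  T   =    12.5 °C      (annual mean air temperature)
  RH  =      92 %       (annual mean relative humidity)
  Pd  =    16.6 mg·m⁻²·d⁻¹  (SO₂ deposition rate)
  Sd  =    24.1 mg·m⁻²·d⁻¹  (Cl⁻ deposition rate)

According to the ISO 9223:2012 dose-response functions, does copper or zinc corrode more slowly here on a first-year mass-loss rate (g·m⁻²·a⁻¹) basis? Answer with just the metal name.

copper: f(T) = -0.080·(T−10) [T>10 °C] = -0.2000
  Pd branch = 0.0053·Pd^0.26·e^(0.059·RH+f) = 2.051 μm/a
  Cl⁻ term: 0.01025·24.1^0.27·exp(0.036·92+0.049·12.5) = 1.225
  r_corr = 2.051 + 1.225 = 3.276 μm/a
  mass loss = 3.276 μm/a × 8.96 g/cm³ = 29.36 g·m⁻²·a⁻¹
zinc: T>10 °C ⇒ hinge -0.071·(12.5−10) = -0.1775
  Pd branch = 0.0129·Pd^0.44·e^(0.046·RH+f) = 2.56 μm/a
  Sd branch = 0.0175·Sd^0.57·e^(0.008·RH+0.085·T) = 0.6484 μm/a
  r_corr = 2.56 + 0.6484 = 3.209 μm/a
  mass loss = 3.209 μm/a × 7.14 g/cm³ = 22.91 g·m⁻²·a⁻¹
Ordering by g·m⁻²·a⁻¹: copper (29.4) > zinc (22.9)

zinc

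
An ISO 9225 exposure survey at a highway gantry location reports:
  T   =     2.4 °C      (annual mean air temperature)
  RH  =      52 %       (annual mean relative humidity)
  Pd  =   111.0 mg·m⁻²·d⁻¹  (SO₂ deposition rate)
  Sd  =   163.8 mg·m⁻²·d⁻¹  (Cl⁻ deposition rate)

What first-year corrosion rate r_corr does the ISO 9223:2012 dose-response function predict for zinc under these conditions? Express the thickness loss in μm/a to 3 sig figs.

zinc: T≤10 °C ⇒ hinge +0.038·(2.4−10) = -0.2888
  SO₂ term: 0.0129·111.0^0.44·exp(0.046·52-0.2888) = 0.8393
  Cl⁻ term: 0.0175·163.8^0.57·exp(0.008·52+0.085·2.4) = 0.5949
  r_corr = 0.8393 + 0.5949 = 1.434 μm/a

r_corr = 1.43 μm/a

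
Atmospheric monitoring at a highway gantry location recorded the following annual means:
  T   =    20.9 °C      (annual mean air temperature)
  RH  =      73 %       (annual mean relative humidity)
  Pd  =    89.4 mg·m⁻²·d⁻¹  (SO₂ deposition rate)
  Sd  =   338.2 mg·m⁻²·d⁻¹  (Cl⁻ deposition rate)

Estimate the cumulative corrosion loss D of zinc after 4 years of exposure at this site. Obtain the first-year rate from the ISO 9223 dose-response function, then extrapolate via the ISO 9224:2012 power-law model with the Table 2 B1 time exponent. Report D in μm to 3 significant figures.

D(4) = 19.6 μm

zinc: T>10 °C ⇒ hinge -0.071·(20.9−10) = -0.7739
  SO₂ term: 0.0129·89.4^0.44·exp(0.046·73-0.7739) = 1.234
  Cl⁻ term: 0.0175·338.2^0.57·exp(0.008·73+0.085·20.9) = 5.126
  sum: 1.234 + 5.126 → r_corr = 6.361 μm/a
ISO 9224: D(t) = r_corr · t^b with b = 0.813 (zinc, B1)
  D(4) = 6.361 × 4^0.813 = 6.361 × 3.087 = 19.63 μm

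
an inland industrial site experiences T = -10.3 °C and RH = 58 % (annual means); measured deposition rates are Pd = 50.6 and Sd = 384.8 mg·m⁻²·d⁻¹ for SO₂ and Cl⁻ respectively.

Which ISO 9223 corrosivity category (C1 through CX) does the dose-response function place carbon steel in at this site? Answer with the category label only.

C2

carbon steel: f(T) = +0.150·(T−10) [T≤10 °C] = -3.0450
  sulphur-dioxide contribution → 2.068 μm/a
  chloride contribution → 18.36 μm/a
  total first-year rate 20.42 μm/a
20.4 μm/a falls in (1.3, 25] for carbon steel → category C2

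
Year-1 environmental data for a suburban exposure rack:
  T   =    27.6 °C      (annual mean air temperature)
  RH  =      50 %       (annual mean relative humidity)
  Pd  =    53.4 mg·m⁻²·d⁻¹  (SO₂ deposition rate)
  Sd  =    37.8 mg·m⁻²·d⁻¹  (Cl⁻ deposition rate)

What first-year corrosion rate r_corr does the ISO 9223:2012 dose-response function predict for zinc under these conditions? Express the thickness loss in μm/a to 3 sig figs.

r_corr = 2.37 μm/a

zinc: temperature factor f = -0.071·(17.6) = -1.2496
  Pd branch = 0.0129·Pd^0.44·e^(0.046·RH+f) = 0.2123 μm/a
  Sd branch = 0.0175·Sd^0.57·e^(0.008·RH+0.085·T) = 2.162 μm/a
  r_corr = 0.2123 + 2.162 = 2.374 μm/a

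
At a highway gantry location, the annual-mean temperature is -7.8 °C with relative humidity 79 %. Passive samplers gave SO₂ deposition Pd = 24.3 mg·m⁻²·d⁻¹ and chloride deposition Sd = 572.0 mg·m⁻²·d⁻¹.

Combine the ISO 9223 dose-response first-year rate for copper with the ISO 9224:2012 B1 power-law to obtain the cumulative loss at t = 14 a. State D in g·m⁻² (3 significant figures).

D(14) = 41.9 g·m⁻²

copper: temperature factor f = +0.126·(-17.8) = -2.2428
  SO₂ term: 0.0053·24.3^0.26·exp(0.059·79-2.2428) = 0.1364
  Cl⁻ term: 0.01025·572.0^0.27·exp(0.036·79+0.049·-7.8) = 0.6674
  r_corr = 0.1364 + 0.6674 = 0.8037 μm/a
Power-law: D(14) = r_corr · 14^0.667
  D(14) = 0.8037 × 14^0.667 = 0.8037 × 5.814 = 4.673 μm
  Mass loss = 4.673 μm × 8.96 g/cm³ = 41.87 g·m⁻²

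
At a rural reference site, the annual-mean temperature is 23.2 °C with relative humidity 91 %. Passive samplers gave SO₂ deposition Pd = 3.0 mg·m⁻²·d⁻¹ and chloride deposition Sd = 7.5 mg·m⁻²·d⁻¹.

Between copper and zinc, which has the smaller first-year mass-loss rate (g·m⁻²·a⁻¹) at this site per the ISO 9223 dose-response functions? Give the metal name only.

copper: f(T) = -0.080·(T−10) [T>10 °C] = -1.0560
  sulphur-dioxide contribution → 0.5265 μm/a
  chloride contribution → 1.457 μm/a
  ⇒ r_corr(copper) = 1.984 μm/a
  mass loss = 1.984 μm/a × 8.96 g/cm³ = 17.77 g·m⁻²·a⁻¹
zinc: temperature factor f = -0.071·(13.2) = -0.9372
  sulphur-dioxide contribution → 0.5388 μm/a
  chloride contribution → 0.8211 μm/a
  total first-year rate 1.36 μm/a
  mass loss = 1.36 μm/a × 7.14 g/cm³ = 9.71 g·m⁻²·a⁻¹
Ordering by g·m⁻²·a⁻¹: copper (17.8) > zinc (9.71)

zinc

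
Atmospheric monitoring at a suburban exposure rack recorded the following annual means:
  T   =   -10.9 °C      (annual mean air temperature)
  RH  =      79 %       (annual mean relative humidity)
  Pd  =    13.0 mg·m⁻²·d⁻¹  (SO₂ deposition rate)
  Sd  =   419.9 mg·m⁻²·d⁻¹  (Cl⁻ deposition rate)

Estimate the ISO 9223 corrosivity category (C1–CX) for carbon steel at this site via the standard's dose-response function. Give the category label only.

C3

carbon steel: temperature factor f = +0.150·(-20.9) = -3.1350
  Pd branch = 1.77·Pd^0.52·e^(0.02·RH+f) = 1.419 μm/a
  Sd branch = 0.102·Sd^0.62·e^(0.033·RH+0.04·T) = 37.83 μm/a
  r_corr = 1.419 + 37.83 = 39.25 μm/a
Category bounds: 25…50 μm/a bracket r_corr ⇒ C3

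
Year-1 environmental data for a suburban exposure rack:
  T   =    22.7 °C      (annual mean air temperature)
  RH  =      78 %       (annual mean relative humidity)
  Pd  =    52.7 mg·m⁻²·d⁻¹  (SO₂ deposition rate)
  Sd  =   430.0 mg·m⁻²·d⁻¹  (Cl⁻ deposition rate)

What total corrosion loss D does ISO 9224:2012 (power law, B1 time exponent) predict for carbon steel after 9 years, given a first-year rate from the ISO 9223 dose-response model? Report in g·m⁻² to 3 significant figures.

carbon steel: temperature factor f = -0.054·(12.7) = -0.6858
  SO₂ term: 1.77·52.7^0.52·exp(0.02·78-0.6858) = 33.34
  Sd branch = 0.102·Sd^0.62·e^(0.033·RH+0.04·T) = 142.4 μm/a
  sum: 33.34 + 142.4 → r_corr = 175.8 μm/a
Long-term exponent b (ISO 9224 Table 2, B1) = 0.523
  D(9) = 175.8 × 9^0.523 = 175.8 × 3.156 = 554.6 μm
  Mass loss = 554.6 μm × 7.85 g/cm³ = 4354 g·m⁻²

D(9) = 4.35e+03 g·m⁻²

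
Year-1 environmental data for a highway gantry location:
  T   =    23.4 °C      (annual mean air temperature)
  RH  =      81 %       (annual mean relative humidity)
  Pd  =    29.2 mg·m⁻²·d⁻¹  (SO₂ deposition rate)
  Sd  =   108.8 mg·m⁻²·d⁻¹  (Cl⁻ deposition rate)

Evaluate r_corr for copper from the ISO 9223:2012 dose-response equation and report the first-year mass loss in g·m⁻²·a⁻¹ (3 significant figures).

copper: temperature factor f = -0.080·(13.4) = -1.0720
  SO₂ term: 0.0053·29.2^0.26·exp(0.059·81-1.0720) = 0.519
  Cl⁻ term: 0.01025·108.8^0.27·exp(0.036·81+0.049·23.4) = 2.113
  sum: 0.519 + 2.113 → r_corr = 2.632 μm/a
Convert to mass loss: 2.632 μm/a × 8.96 g/cm³ = 23.59 g·m⁻²·a⁻¹

r_corr = 23.6 g·m⁻²·a⁻¹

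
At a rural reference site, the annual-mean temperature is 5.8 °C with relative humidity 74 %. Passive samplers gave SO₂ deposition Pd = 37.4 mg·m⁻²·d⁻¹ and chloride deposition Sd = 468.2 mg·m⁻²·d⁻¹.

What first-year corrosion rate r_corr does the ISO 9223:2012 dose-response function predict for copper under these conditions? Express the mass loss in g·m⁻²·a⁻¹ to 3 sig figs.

copper: f(T) = +0.126·(T−10) [T≤10 °C] = -0.5292
  sulphur-dioxide contribution → 0.6303 μm/a
  chloride contribution → 1.028 μm/a
  total first-year rate 1.659 μm/a
Convert to mass loss: 1.659 μm/a × 8.96 g/cm³ = 14.86 g·m⁻²·a⁻¹

r_corr = 14.9 g·m⁻²·a⁻¹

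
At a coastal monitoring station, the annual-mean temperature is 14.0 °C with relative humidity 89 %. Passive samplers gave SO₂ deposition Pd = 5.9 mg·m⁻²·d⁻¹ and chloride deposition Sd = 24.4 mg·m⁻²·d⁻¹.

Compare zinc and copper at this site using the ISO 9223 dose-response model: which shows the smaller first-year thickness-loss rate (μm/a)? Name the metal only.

zinc: temperature factor f = -0.071·(4.0) = -0.2840
  Pd branch = 0.0129·Pd^0.44·e^(0.046·RH+f) = 1.272 μm/a
  Sd branch = 0.0175·Sd^0.57·e^(0.008·RH+0.085·T) = 0.7242 μm/a
  sum: 1.272 + 0.7242 → r_corr = 1.996 μm/a
copper: T>10 °C ⇒ hinge -0.080·(14.0−10) = -0.3200
  Pd branch = 0.0053·Pd^0.26·e^(0.059·RH+f) = 1.165 μm/a
  Cl⁻ term: 0.01025·24.4^0.27·exp(0.036·89+0.049·14.0) = 1.188
  sum: 1.165 + 1.188 → r_corr = 2.352 μm/a
Ordering by μm/a: copper (2.35) > zinc (2)

zinc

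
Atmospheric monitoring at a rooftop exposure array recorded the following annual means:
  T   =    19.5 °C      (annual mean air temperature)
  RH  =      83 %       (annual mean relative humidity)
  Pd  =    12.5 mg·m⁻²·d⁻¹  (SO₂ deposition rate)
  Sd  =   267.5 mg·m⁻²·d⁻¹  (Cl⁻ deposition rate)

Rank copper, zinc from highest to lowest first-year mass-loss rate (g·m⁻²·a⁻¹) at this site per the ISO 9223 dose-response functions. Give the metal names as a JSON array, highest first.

copper: f(T) = -0.080·(T−10) [T>10 °C] = -0.7600
  Pd branch = 0.0053·Pd^0.26·e^(0.059·RH+f) = 0.64 μm/a
  Sd branch = 0.01025·Sd^0.27·e^(0.036·RH+0.049·T) = 2.392 μm/a
  r_corr = 0.64 + 2.392 = 3.032 μm/a
  mass loss = 3.032 μm/a × 8.96 g/cm³ = 27.17 g·m⁻²·a⁻¹
zinc: f(T) = -0.071·(T−10) [T>10 °C] = -0.6745
  SO₂ term: 0.0129·12.5^0.44·exp(0.046·83-0.6745) = 0.9087
  Cl⁻ term: 0.0175·267.5^0.57·exp(0.008·83+0.085·19.5) = 4.313
  r_corr = 0.9087 + 4.313 = 5.222 μm/a
  mass loss = 5.222 μm/a × 7.14 g/cm³ = 37.29 g·m⁻²·a⁻¹
Ordering by g·m⁻²·a⁻¹: zinc (37.3) > copper (27.2)

["zinc", "copper"]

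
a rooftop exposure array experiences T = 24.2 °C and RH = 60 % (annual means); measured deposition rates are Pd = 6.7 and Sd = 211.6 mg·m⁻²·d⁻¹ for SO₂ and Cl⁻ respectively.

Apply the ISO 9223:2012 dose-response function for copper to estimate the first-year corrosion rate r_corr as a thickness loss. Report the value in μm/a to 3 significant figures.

copper: temperature factor f = -0.080·(14.2) = -1.1360
  SO₂ term: 0.0053·6.7^0.26·exp(0.059·60-1.1360) = 0.09618
  Cl⁻ term: 0.01025·211.6^0.27·exp(0.036·60+0.049·24.2) = 1.235
  sum: 0.09618 + 1.235 → r_corr = 1.331 μm/a

r_corr = 1.33 μm/a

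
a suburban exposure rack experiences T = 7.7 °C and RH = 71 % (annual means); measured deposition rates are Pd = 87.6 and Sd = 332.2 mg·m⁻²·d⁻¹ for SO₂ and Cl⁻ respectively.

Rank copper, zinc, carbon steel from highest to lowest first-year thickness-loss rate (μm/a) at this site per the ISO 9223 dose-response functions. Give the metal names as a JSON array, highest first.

copper: f(T) = +0.126·(T−10) [T≤10 °C] = -0.2898
  sulphur-dioxide contribution → 0.837 μm/a
  chloride contribution → 0.9235 μm/a
  total first-year rate 1.76 μm/a
zinc: T≤10 °C ⇒ hinge +0.038·(7.7−10) = -0.0874
  sulphur-dioxide contribution → 2.217 μm/a
  chloride contribution → 1.626 μm/a
  ⇒ r_corr(zinc) = 3.843 μm/a
carbon steel: T≤10 °C ⇒ hinge +0.150·(7.7−10) = -0.3450
  sulphur-dioxide contribution → 53.08 μm/a
  chloride contribution → 52.87 μm/a
  total first-year rate 105.9 μm/a
Ordering by μm/a: carbon steel (106) > zinc (3.84) > copper (1.76)

["carbon steel", "zinc", "copper"]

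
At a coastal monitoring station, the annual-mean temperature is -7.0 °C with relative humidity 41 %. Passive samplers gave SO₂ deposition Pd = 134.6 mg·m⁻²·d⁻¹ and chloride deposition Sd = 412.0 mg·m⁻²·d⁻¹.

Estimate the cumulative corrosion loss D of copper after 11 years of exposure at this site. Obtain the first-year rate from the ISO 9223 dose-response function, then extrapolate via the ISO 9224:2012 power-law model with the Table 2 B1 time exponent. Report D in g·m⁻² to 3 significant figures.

D(11) = 8.28 g·m⁻²

copper: f(T) = +0.126·(T−10) [T≤10 °C] = -2.1420
  Pd branch = 0.0053·Pd^0.26·e^(0.059·RH+f) = 0.02501 μm/a
  Sd branch = 0.01025·Sd^0.27·e^(0.036·RH+0.049·T) = 0.1617 μm/a
  sum: 0.02501 + 0.1617 → r_corr = 0.1867 μm/a
Long-term exponent b (ISO 9224 Table 2, B1) = 0.667
  D(11) = 0.1867 × 11^0.667 = 0.1867 × 4.95 = 0.9244 μm
  Mass loss = 0.9244 μm × 8.96 g/cm³ = 8.283 g·m⁻²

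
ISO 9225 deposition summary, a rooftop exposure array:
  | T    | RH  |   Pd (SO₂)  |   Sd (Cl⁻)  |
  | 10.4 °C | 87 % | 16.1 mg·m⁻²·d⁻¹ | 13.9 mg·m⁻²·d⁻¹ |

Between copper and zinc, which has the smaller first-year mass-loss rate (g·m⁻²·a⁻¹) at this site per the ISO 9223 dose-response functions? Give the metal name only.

zinc

copper: T>10 °C ⇒ hinge -0.080·(10.4−10) = -0.0320
  SO₂ term: 0.0053·16.1^0.26·exp(0.059·87-0.0320) = 1.792
  Cl⁻ term: 0.01025·13.9^0.27·exp(0.036·87+0.049·10.4) = 0.7959
  r_corr = 1.792 + 0.7959 = 2.588 μm/a
  mass loss = 2.588 μm/a × 8.96 g/cm³ = 23.19 g·m⁻²·a⁻¹
zinc: f(T) = -0.071·(T−10) [T>10 °C] = -0.0284
  SO₂ term: 0.0129·16.1^0.44·exp(0.046·87-0.0284) = 2.33
  Cl⁻ term: 0.0175·13.9^0.57·exp(0.008·87+0.085·10.4) = 0.3808
  sum: 2.33 + 0.3808 → r_corr = 2.711 μm/a
  mass loss = 2.711 μm/a × 7.14 g/cm³ = 19.35 g·m⁻²·a⁻¹
Ordering by g·m⁻²·a⁻¹: copper (23.2) > zinc (19.4)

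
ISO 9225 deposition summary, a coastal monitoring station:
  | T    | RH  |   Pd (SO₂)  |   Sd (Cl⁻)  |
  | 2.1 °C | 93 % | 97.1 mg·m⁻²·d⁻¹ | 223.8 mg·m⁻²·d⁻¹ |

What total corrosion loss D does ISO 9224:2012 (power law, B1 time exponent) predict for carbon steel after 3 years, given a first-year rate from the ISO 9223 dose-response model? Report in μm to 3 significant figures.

D(3) = 188 μm

carbon steel: f(T) = +0.150·(T−10) [T≤10 °C] = -1.1850
  Pd branch = 1.77·Pd^0.52·e^(0.02·RH+f) = 37.54 μm/a
  Cl⁻ term: 0.102·223.8^0.62·exp(0.033·93+0.04·2.1) = 68.37
  sum: 37.54 + 68.37 → r_corr = 105.9 μm/a
Long-term exponent b (ISO 9224 Table 2, B1) = 0.523
  D(3) = 105.9 × 3^0.523 = 105.9 × 1.776 = 188.1 μm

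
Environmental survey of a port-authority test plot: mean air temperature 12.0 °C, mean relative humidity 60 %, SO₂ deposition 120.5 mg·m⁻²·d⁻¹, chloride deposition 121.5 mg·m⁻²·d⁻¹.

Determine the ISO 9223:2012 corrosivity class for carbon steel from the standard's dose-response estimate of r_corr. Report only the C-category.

C5

carbon steel: temperature factor f = -0.054·(2.0) = -0.1080
  SO₂ term: 1.77·120.5^0.52·exp(0.02·60-0.1080) = 63.73
  Sd branch = 0.102·Sd^0.62·e^(0.033·RH+0.04·T) = 23.41 μm/a
  r_corr = 63.73 + 23.41 = 87.14 μm/a
Category bounds: 80…200 μm/a bracket r_corr ⇒ C5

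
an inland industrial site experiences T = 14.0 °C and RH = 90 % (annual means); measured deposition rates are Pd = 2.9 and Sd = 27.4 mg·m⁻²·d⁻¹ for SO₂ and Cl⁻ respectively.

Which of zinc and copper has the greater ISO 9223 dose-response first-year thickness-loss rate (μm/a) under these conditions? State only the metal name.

zinc: temperature factor f = -0.071·(4.0) = -0.2840
  sulphur-dioxide contribution → 0.9743 μm/a
  chloride contribution → 0.7799 μm/a
  ⇒ r_corr(zinc) = 1.754 μm/a
copper: T>10 °C ⇒ hinge -0.080·(14.0−10) = -0.3200
  sulphur-dioxide contribution → 1.027 μm/a
  chloride contribution → 1.27 μm/a
  total first-year rate 2.298 μm/a
Ordering by μm/a: copper (2.3) > zinc (1.75)

copper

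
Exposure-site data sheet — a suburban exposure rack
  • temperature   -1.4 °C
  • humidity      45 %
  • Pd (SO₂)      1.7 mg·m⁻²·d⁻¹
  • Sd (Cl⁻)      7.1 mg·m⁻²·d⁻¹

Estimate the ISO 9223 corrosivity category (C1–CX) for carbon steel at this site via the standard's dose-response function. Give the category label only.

carbon steel: T≤10 °C ⇒ hinge +0.150·(-1.4−10) = -1.7100
  Pd branch = 1.77·Pd^0.52·e^(0.02·RH+f) = 1.038 μm/a
  Cl⁻ term: 0.102·7.1^0.62·exp(0.033·45+0.04·-1.4) = 1.435
  r_corr = 1.038 + 1.435 = 2.473 μm/a
ISO 9223 Table 2 (carbon steel): 1.3 < 2.47 ≤ 25 μm/a ⇒ C2

C2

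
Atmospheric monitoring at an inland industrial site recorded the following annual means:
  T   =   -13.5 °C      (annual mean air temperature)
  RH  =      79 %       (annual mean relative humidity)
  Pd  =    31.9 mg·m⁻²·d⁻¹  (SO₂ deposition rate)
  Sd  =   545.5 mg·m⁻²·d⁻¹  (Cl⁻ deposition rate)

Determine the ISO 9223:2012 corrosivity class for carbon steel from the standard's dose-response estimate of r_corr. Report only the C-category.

carbon steel: T≤10 °C ⇒ hinge +0.150·(-13.5−10) = -3.5250
  SO₂ term: 1.77·31.9^0.52·exp(0.02·79-3.5250) = 1.532
  Cl⁻ term: 0.102·545.5^0.62·exp(0.033·79+0.04·-13.5) = 40.1
  r_corr = 1.532 + 40.1 = 41.63 μm/a
Category bounds: 25…50 μm/a bracket r_corr ⇒ C3

C3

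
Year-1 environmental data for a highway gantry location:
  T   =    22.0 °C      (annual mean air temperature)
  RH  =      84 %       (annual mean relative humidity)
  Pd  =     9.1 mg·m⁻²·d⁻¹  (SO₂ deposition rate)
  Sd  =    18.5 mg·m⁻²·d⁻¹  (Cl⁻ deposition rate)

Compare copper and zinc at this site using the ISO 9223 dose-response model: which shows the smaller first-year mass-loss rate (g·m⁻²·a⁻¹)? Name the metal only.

copper: f(T) = -0.080·(T−10) [T>10 °C] = -0.9600
  sulphur-dioxide contribution → 0.5118 μm/a
  chloride contribution → 1.362 μm/a
  ⇒ r_corr(copper) = 1.874 μm/a
  mass loss = 1.874 μm/a × 8.96 g/cm³ = 16.79 g·m⁻²·a⁻¹
zinc: temperature factor f = -0.071·(12.0) = -0.8520
  sulphur-dioxide contribution → 0.6929 μm/a
  chloride contribution → 1.173 μm/a
  total first-year rate 1.866 μm/a
  mass loss = 1.866 μm/a × 7.14 g/cm³ = 13.32 g·m⁻²·a⁻¹
Ordering by g·m⁻²·a⁻¹: copper (16.8) > zinc (13.3)

zinc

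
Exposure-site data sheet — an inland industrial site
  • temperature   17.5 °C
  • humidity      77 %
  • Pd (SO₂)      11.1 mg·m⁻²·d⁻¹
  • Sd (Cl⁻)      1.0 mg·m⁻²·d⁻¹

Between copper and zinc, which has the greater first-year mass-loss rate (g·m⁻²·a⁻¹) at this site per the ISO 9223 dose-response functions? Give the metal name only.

copper

copper: T>10 °C ⇒ hinge -0.080·(17.5−10) = -0.6000
  SO₂ term: 0.0053·11.1^0.26·exp(0.059·77-0.6000) = 0.5111
  Sd branch = 0.01025·Sd^0.27·e^(0.036·RH+0.049·T) = 0.3864 μm/a
  r_corr = 0.5111 + 0.3864 = 0.8974 μm/a
  mass loss = 0.8974 μm/a × 8.96 g/cm³ = 8.041 g·m⁻²·a⁻¹
zinc: T>10 °C ⇒ hinge -0.071·(17.5−10) = -0.5325
  SO₂ term: 0.0129·11.1^0.44·exp(0.046·77-0.5325) = 0.7543
  Sd branch = 0.0175·Sd^0.57·e^(0.008·RH+0.085·T) = 0.1434 μm/a
  sum: 0.7543 + 0.1434 → r_corr = 0.8977 μm/a
  mass loss = 0.8977 μm/a × 7.14 g/cm³ = 6.41 g·m⁻²·a⁻¹
Ordering by g·m⁻²·a⁻¹: copper (8.04) > zinc (6.41)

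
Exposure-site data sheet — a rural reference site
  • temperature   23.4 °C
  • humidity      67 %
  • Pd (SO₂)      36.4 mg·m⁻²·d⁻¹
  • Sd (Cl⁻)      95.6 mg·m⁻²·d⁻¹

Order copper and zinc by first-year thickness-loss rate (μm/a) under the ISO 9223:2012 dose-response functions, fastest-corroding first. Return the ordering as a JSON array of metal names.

copper: T>10 °C ⇒ hinge -0.080·(23.4−10) = -1.0720
  Pd branch = 0.0053·Pd^0.26·e^(0.059·RH+f) = 0.2406 μm/a
  Cl⁻ term: 0.01025·95.6^0.27·exp(0.036·67+0.049·23.4) = 1.233
  r_corr = 0.2406 + 1.233 = 1.474 μm/a
zinc: T>10 °C ⇒ hinge -0.071·(23.4−10) = -0.9514
  SO₂ term: 0.0129·36.4^0.44·exp(0.046·67-0.9514) = 0.5282
  Cl⁻ term: 0.0175·95.6^0.57·exp(0.008·67+0.085·23.4) = 2.941
  sum: 0.5282 + 2.941 → r_corr = 3.469 μm/a
Ordering by μm/a: zinc (3.47) > copper (1.47)

["zinc", "copper"]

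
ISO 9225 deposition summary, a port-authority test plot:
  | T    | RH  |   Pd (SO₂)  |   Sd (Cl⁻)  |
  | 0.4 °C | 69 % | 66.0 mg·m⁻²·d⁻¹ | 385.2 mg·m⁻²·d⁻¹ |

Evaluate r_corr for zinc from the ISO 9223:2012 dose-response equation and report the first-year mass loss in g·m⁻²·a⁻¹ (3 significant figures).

r_corr = 16.3 g·m⁻²·a⁻¹

zinc: temperature factor f = +0.038·(-9.6) = -0.3648
  SO₂ term: 0.0129·66.0^0.44·exp(0.046·69-0.3648) = 1.353
  Sd branch = 0.0175·Sd^0.57·e^(0.008·RH+0.085·T) = 0.9362 μm/a
  sum: 1.353 + 0.9362 → r_corr = 2.289 μm/a
Convert to mass loss: 2.289 μm/a × 7.14 g/cm³ = 16.34 g·m⁻²·a⁻¹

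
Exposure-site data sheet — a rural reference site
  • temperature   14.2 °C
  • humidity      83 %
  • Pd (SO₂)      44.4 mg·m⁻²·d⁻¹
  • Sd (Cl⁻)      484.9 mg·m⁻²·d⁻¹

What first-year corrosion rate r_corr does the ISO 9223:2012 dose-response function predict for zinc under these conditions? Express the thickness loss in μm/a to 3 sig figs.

r_corr = 6.17 μm/a

zinc: T>10 °C ⇒ hinge -0.071·(14.2−10) = -0.2982
  sulphur-dioxide contribution → 2.312 μm/a
  chloride contribution → 3.859 μm/a
  total first-year rate 6.171 μm/a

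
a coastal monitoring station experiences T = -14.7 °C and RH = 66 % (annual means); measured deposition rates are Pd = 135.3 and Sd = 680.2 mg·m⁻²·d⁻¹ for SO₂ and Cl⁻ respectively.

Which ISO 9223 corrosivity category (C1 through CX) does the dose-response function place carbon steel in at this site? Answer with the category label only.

carbon steel: T≤10 °C ⇒ hinge +0.150·(-14.7−10) = -3.7050
  Pd branch = 1.77·Pd^0.52·e^(0.02·RH+f) = 2.091 μm/a
  Cl⁻ term: 0.102·680.2^0.62·exp(0.033·66+0.04·-14.7) = 28.53
  r_corr = 2.091 + 28.53 = 30.63 μm/a
Category bounds: 25…50 μm/a bracket r_corr ⇒ C3

C3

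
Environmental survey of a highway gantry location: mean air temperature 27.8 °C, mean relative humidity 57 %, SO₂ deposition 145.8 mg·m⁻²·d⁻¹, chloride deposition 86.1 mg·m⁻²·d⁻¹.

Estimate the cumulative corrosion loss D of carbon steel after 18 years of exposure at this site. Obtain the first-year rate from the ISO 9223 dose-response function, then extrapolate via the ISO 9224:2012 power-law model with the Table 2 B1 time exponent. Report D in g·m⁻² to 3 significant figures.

D(18) = 2.15e+03 g·m⁻²

carbon steel: temperature factor f = -0.054·(17.8) = -0.9612
  Pd branch = 1.77·Pd^0.52·e^(0.02·RH+f) = 28.23 μm/a
  Sd branch = 0.102·Sd^0.62·e^(0.033·RH+0.04·T) = 32.22 μm/a
  sum: 28.23 + 32.22 → r_corr = 60.46 μm/a
ISO 9224: D(t) = r_corr · t^b with b = 0.523 (carbon steel, B1)
  D(18) = 60.46 × 18^0.523 = 60.46 × 4.534 = 274.1 μm
  Mass loss = 274.1 μm × 7.85 g/cm³ = 2152 g·m⁻²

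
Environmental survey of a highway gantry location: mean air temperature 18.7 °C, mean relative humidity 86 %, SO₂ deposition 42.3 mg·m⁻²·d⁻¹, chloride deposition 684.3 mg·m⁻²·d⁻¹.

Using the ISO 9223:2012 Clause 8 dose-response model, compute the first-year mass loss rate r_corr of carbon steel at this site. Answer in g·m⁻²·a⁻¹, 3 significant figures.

r_corr = 1.99e+03 g·m⁻²·a⁻¹

carbon steel: f(T) = -0.054·(T−10) [T>10 °C] = -0.4698
  sulphur-dioxide contribution → 43.31 μm/a
  chloride contribution → 210.8 μm/a
  ⇒ r_corr(carbon steel) = 254.1 μm/a
Convert to mass loss: 254.1 μm/a × 7.85 g/cm³ = 1995 g·m⁻²·a⁻¹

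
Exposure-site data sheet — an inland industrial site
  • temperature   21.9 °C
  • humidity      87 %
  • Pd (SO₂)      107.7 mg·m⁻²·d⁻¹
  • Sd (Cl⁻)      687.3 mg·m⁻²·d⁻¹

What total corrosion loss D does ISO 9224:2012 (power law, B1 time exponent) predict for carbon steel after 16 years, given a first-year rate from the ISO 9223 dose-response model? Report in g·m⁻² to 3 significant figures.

carbon steel: f(T) = -0.054·(T−10) [T>10 °C] = -0.6426
  Pd branch = 1.77·Pd^0.52·e^(0.02·RH+f) = 60.44 μm/a
  Sd branch = 0.102·Sd^0.62·e^(0.033·RH+0.04·T) = 248.3 μm/a
  r_corr = 60.44 + 248.3 = 308.7 μm/a
ISO 9224: D(t) = r_corr · t^b with b = 0.523 (carbon steel, B1)
  D(16) = 308.7 × 16^0.523 = 308.7 × 4.263 = 1316 μm
  Mass loss = 1316 μm × 7.85 g/cm³ = 1.033e+04 g·m⁻²

D(16) = 1.03e+04 g·m⁻²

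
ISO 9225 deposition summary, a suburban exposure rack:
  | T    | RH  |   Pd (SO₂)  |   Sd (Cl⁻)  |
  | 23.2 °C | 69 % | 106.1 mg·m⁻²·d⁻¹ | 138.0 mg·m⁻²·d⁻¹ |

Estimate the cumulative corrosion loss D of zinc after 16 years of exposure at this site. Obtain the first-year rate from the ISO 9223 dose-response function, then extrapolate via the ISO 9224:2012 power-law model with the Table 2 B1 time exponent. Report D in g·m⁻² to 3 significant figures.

D(16) = 310 g·m⁻²

zinc: T>10 °C ⇒ hinge -0.071·(23.2−10) = -0.9372
  sulphur-dioxide contribution → 0.9404 μm/a
  chloride contribution → 3.622 μm/a
  total first-year rate 4.562 μm/a
Power-law: D(16) = r_corr · 16^0.813
  D(16) = 4.562 × 16^0.813 = 4.562 × 9.527 = 43.46 μm
  Mass loss = 43.46 μm × 7.14 g/cm³ = 310.3 g·m⁻²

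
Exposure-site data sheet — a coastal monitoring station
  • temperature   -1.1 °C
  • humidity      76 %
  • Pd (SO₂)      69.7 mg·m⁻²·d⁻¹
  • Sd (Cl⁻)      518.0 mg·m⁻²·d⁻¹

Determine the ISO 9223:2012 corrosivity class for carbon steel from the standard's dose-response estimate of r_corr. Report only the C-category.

carbon steel: f(T) = +0.150·(T−10) [T≤10 °C] = -1.6650
  Pd branch = 1.77·Pd^0.52·e^(0.02·RH+f) = 13.91 μm/a
  Cl⁻ term: 0.102·518.0^0.62·exp(0.033·76+0.04·-1.1) = 57.75
  sum: 13.91 + 57.75 → r_corr = 71.67 μm/a
ISO 9223 Table 2 (carbon steel): 50 < 71.7 ≤ 80 μm/a ⇒ C4

C4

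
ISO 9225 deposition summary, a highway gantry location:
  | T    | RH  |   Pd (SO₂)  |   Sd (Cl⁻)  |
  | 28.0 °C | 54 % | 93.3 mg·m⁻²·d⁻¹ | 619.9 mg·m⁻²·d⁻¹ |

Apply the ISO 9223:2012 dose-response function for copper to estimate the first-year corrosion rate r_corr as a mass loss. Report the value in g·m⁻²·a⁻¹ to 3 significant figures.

r_corr = 15.2 g·m⁻²·a⁻¹

copper: temperature factor f = -0.080·(18.0) = -1.4400
  Pd branch = 0.0053·Pd^0.26·e^(0.059·RH+f) = 0.09879 μm/a
  Sd branch = 0.01025·Sd^0.27·e^(0.036·RH+0.049·T) = 1.602 μm/a
  sum: 0.09879 + 1.602 → r_corr = 1.701 μm/a
Convert to mass loss: 1.701 μm/a × 8.96 g/cm³ = 15.24 g·m⁻²·a⁻¹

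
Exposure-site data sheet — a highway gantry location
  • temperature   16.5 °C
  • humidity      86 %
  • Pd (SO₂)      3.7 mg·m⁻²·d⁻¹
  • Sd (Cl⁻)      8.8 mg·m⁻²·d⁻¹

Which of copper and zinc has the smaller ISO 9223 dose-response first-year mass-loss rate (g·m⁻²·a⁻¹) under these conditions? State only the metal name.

copper: temperature factor f = -0.080·(6.5) = -0.5200
  Pd branch = 0.0053·Pd^0.26·e^(0.059·RH+f) = 0.7076 μm/a
  Cl⁻ term: 0.01025·8.8^0.27·exp(0.036·86+0.049·16.5) = 0.915
  sum: 0.7076 + 0.915 → r_corr = 1.623 μm/a
  mass loss = 1.623 μm/a × 8.96 g/cm³ = 14.54 g·m⁻²·a⁻¹
zinc: T>10 °C ⇒ hinge -0.071·(16.5−10) = -0.4615
  SO₂ term: 0.0129·3.7^0.44·exp(0.046·86-0.4615) = 0.7555
  Cl⁻ term: 0.0175·8.8^0.57·exp(0.008·86+0.085·16.5) = 0.489
  r_corr = 0.7555 + 0.489 = 1.244 μm/a
  mass loss = 1.244 μm/a × 7.14 g/cm³ = 8.886 g·m⁻²·a⁻¹
Ordering by g·m⁻²·a⁻¹: copper (14.5) > zinc (8.89)

zinc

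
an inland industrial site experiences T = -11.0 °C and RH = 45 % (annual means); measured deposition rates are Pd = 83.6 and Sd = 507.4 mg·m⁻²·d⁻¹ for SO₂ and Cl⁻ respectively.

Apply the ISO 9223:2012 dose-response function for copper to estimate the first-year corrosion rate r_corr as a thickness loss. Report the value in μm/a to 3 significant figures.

copper: temperature factor f = +0.126·(-21.0) = -2.6460
  sulphur-dioxide contribution → 0.0169 μm/a
  chloride contribution → 0.1624 μm/a
  ⇒ r_corr(copper) = 0.1793 μm/a

r_corr = 0.179 μm/a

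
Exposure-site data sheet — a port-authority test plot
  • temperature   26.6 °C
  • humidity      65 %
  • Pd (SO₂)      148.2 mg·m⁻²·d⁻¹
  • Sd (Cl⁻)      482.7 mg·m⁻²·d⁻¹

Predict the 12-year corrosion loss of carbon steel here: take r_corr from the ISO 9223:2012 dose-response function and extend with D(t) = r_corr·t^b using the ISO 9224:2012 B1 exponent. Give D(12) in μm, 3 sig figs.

carbon steel: T>10 °C ⇒ hinge -0.054·(26.6−10) = -0.8964
  SO₂ term: 1.77·148.2^0.52·exp(0.02·65-0.8964) = 35.65
  Sd branch = 0.102·Sd^0.62·e^(0.033·RH+0.04·T) = 116.4 μm/a
  sum: 35.65 + 116.4 → r_corr = 152.1 μm/a
Power-law: D(12) = r_corr · 12^0.523
  D(12) = 152.1 × 12^0.523 = 152.1 × 3.668 = 557.9 μm

D(12) = 558 μm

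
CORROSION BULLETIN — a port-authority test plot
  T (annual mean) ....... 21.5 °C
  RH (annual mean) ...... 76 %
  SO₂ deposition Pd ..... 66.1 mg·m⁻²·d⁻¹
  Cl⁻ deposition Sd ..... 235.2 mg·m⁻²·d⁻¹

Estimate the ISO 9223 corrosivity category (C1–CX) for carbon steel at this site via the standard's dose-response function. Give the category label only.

carbon steel: f(T) = -0.054·(T−10) [T>10 °C] = -0.6210
  SO₂ term: 1.77·66.1^0.52·exp(0.02·76-0.6210) = 38.45
  Sd branch = 0.102·Sd^0.62·e^(0.033·RH+0.04·T) = 87.42 μm/a
  sum: 38.45 + 87.42 → r_corr = 125.9 μm/a
126 μm/a falls in (80, 200] for carbon steel → category C5

C5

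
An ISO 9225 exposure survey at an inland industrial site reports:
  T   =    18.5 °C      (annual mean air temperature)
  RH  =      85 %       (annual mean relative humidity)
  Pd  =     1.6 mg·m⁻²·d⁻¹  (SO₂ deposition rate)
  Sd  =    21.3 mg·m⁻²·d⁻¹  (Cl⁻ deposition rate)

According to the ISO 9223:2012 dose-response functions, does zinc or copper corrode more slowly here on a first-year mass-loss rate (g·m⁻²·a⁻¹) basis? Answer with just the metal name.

zinc: T>10 °C ⇒ hinge -0.071·(18.5−10) = -0.6035
  SO₂ term: 0.0129·1.6^0.44·exp(0.046·85-0.6035) = 0.4329
  Sd branch = 0.0175·Sd^0.57·e^(0.008·RH+0.085·T) = 0.9516 μm/a
  r_corr = 0.4329 + 0.9516 = 1.385 μm/a
  mass loss = 1.385 μm/a × 7.14 g/cm³ = 9.886 g·m⁻²·a⁻¹
copper: f(T) = -0.080·(T−10) [T>10 °C] = -0.6800
  SO₂ term: 0.0053·1.6^0.26·exp(0.059·85-0.6800) = 0.4571
  Cl⁻ term: 0.01025·21.3^0.27·exp(0.036·85+0.049·18.5) = 1.236
  r_corr = 0.4571 + 1.236 = 1.693 μm/a
  mass loss = 1.693 μm/a × 8.96 g/cm³ = 15.17 g·m⁻²·a⁻¹
Ordering by g·m⁻²·a⁻¹: copper (15.2) > zinc (9.89)

zinc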